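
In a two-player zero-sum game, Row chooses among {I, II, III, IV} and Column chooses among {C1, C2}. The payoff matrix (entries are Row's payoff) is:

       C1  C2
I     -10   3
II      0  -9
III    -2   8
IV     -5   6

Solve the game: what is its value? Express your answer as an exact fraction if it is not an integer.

-18/19

Row minima: I → -10, II → -9, III → -2, IV → -5; maximin = -2.
Column maxima: C1 → 0, C2 → 8; minimax = 0.
-2 ≠ 0, so there is no saddle point; optimal play is mixed.
I is strictly dominated by III, so Row never plays it.
IV is strictly dominated by III, so Row never plays it.
On the remaining 2×2 (II, III vs C1, C2):
Let Row play II with probability p. Expected payoff against C1: 0p + (-2)(1−p) = 2p − 2; against C2: (-9)p + 8(1−p) = −17p + 8.
Setting these equal: 2p − 2 = −17p + 8 ⇒ 19p = 10 ⇒ p = 10/19, and the value is (2)·(10/19) − 2 = -18/19.
For Column: with q = P(C1), equating II's and III's payoffs gives 9q − 9 = −10q + 8 ⇒ q = 17/19.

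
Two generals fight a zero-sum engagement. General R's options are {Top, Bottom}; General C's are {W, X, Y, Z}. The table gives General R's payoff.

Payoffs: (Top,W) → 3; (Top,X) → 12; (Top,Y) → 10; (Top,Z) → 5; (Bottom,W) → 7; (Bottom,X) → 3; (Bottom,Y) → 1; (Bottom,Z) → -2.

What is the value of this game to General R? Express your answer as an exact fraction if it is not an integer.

Row minima: Top → 3, Bottom → -2; maximin = 3.
Column maxima: W → 7, X → 12, Y → 10, Z → 5; minimax = 5.
3 ≠ 5, so there is no saddle point; optimal play is mixed.
X is strictly dominated by Y (it gives General R strictly more in every row), so General C never plays it.
Y is strictly dominated by Z (it gives General R strictly more in every row), so General C never plays it.
On the remaining 2×2 (Top, Bottom vs W, Z):
Let General R play Top with probability p. Expected payoff against W: 3p + 7(1−p) = −4p + 7; against Z: 5p + (-2)(1−p) = 7p − 2.
Setting these equal: −4p + 7 = 7p − 2 ⇒ −11p = -9 ⇒ p = 9/11, and the value is (-4)·(9/11) + 7 = 41/11.
For General C: with q = P(W), equating Top's and Bottom's payoffs gives −2q + 5 = 9q − 2 ⇒ q = 7/11.

41/11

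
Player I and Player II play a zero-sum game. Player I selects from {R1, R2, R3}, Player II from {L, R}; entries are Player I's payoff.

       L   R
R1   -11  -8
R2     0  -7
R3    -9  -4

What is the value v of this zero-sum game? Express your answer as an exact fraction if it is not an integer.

-21/4

Row minima: R1 → -11, R2 → -7, R3 → -9; maximin = -7.
Column maxima: L → 0, R → -4; minimax = -4.
-7 ≠ -4, so there is no saddle point; optimal play is mixed.
R1 is strictly dominated by R2, so Player I never plays it.
On the remaining 2×2 (R2, R3 vs L, R):
Let Player I play R2 with probability p. Expected payoff against L: 0p + (-9)(1−p) = 9p − 9; against R: (-7)p + (-4)(1−p) = −3p − 4.
Setting these equal: 9p − 9 = −3p − 4 ⇒ 12p = 5 ⇒ p = 5/12, and the value is (9)·(5/12) − 9 = -21/4.
For Player II: with q = P(L), equating R2's and R3's payoffs gives 7q − 7 = −5q − 4 ⇒ q = 1/4.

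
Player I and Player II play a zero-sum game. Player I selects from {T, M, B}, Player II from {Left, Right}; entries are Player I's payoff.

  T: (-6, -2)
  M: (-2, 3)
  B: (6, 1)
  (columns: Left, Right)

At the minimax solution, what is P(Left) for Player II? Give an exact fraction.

1/5

Row minima: T → -6, M → -2, B → 1; maximin = 1.
Column maxima: Left → 6, Right → 3; minimax = 3.
1 ≠ 3, so there is no saddle point; optimal play is mixed.
T is strictly dominated by M, so Player I never plays it.
On the remaining 2×2 (M, B vs Left, Right):
Let Player I play M with probability p. Expected payoff against Left: (-2)p + 6(1−p) = −8p + 6; against Right: 3p + 1(1−p) = 2p + 1.
Setting these equal: −8p + 6 = 2p + 1 ⇒ −10p = -5 ⇒ p = 1/2, and the value is (-8)·(1/2) + 6 = 2.
For Player II: with q = P(Left), equating M's and B's payoffs gives −5q + 3 = 5q + 1 ⇒ q = 1/5.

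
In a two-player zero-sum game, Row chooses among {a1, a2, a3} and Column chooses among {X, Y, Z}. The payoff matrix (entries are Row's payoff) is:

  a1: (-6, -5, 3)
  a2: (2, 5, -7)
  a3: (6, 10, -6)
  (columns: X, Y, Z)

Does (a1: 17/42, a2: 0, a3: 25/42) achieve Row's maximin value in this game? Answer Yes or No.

No

Against X this mix gives (17/42)·(-6) + (25/42)·6 = 8/7.
Against Y this mix gives (17/42)·(-5) + (25/42)·10 = 55/14.
Against Z this mix gives (17/42)·3 + (25/42)·(-6) = -33/14.
Column will play Z, holding Row to -33/14. Shifting weight toward the row that does better against Z would raise this floor (the equalizing mix achieves -6/7 against both Z and X), so the proposed strategy is not optimal.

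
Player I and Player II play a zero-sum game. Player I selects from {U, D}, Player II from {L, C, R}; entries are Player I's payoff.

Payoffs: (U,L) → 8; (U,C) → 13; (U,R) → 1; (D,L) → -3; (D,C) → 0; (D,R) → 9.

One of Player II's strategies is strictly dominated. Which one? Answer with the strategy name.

L holds Player I's payoff strictly below C in every row: 8 < 13, -3 < 0.
So C is strictly dominated for Player II.

C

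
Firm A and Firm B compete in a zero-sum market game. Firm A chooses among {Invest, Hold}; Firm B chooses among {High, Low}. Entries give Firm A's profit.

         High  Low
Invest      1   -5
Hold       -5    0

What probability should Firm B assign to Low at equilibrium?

Row minima: Invest → -5, Hold → -5; maximin = -5.
Column maxima: High → 1, Low → 0; minimax = 0.
-5 ≠ 0, so there is no saddle point; optimal play is mixed.
Let Firm A play Invest with probability p. Expected payoff against High: 1p + (-5)(1−p) = 6p − 5; against Low: (-5)p + 0(1−p) = −5p.
Setting these equal: 6p − 5 = −5p ⇒ 11p = 5 ⇒ p = 5/11, and the value is (6)·(5/11) − 5 = -25/11.
For Firm B: with q = P(High), equating Invest's and Hold's payoffs gives 6q − 5 = −5q ⇒ q = 5/11.

6/11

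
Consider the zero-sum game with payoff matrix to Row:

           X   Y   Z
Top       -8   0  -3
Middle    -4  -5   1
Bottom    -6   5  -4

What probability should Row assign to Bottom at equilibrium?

Row minima: Top → -8, Middle → -5, Bottom → -6; maximin = -5.
Column maxima: X → -4, Y → 5, Z → 1; minimax = -4.
-5 ≠ -4, so there is no saddle point; optimal play is mixed.
Z is strictly dominated by X (it gives Row strictly more in every row), so Column never plays it.
With Z eliminated, Top is strictly dominated by Bottom (Bottom gives Row strictly more in every remaining column), so Row never plays it.
On the remaining 2×2 (Middle, Bottom vs X, Y):
Let Row play Middle with probability p. Expected payoff against X: (-4)p + (-6)(1−p) = 2p − 6; against Y: (-5)p + 5(1−p) = −10p + 5.
Setting these equal: 2p − 6 = −10p + 5 ⇒ 12p = 11 ⇒ p = 11/12, and the value is (2)·(11/12) − 6 = -25/6.
For Column: with q = P(X), equating Middle's and Bottom's payoffs gives q − 5 = −11q + 5 ⇒ q = 5/6.

1/12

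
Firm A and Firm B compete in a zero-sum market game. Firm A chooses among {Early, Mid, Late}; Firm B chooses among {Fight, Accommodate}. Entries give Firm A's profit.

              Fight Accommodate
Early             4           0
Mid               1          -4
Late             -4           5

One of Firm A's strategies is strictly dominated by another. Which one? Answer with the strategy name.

Early gives a strictly higher payoff than Mid against every column: 4 > 1, 0 > -4.
So Mid is strictly dominated and Firm A never plays it.

Mid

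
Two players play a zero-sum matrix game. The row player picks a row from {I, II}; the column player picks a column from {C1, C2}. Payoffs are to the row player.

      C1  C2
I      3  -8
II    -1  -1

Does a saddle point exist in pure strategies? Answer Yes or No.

Row minima: I → -8, II → -1; maximin = -1.
Column maxima: C1 → 3, C2 → -1; minimax = -1.
maximin = minimax = -1, so a saddle point exists.

Yes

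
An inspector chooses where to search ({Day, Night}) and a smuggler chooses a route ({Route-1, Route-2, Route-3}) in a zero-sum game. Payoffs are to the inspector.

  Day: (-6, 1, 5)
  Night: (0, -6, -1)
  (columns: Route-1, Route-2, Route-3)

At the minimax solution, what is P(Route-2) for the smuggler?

Row minima: Day → -6, Night → -6; maximin = -6.
Column maxima: Route-1 → 0, Route-2 → 1, Route-3 → 5; minimax = 0.
-6 ≠ 0, so there is no saddle point; optimal play is mixed.
Route-3 is strictly dominated by Route-2 (it gives the inspector strictly more in every row), so the smuggler never plays it.
On the remaining 2×2 (Day, Night vs Route-1, Route-2):
Let the inspector play Day with probability p. Expected payoff against Route-1: (-6)p + 0(1−p) = −6p; against Route-2: 1p + (-6)(1−p) = 7p − 6.
Setting these equal: −6p = 7p − 6 ⇒ −13p = -6 ⇒ p = 6/13, and the value is (-6)·(6/13) = -36/13.
For the smuggler: with q = P(Route-1), equating Day's and Night's payoffs gives −7q + 1 = 6q − 6 ⇒ q = 7/13.

6/13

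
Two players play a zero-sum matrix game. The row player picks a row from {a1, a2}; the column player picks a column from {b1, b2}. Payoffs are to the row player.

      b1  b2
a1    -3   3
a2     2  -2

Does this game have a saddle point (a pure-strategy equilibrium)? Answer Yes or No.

No

Row minima: a1 → -3, a2 → -2; maximin = -2.
Column maxima: b1 → 2, b2 → 3; minimax = 2.
-2 ≠ 2, so no pure-strategy equilibrium exists.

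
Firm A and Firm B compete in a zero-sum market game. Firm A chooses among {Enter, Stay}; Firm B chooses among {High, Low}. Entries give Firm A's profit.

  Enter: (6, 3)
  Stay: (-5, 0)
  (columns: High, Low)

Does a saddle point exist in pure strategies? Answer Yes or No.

Row minima: Enter → 3, Stay → -5; maximin = 3.
Column maxima: High → 6, Low → 3; minimax = 3.
maximin = minimax = 3, so a saddle point exists.

Yes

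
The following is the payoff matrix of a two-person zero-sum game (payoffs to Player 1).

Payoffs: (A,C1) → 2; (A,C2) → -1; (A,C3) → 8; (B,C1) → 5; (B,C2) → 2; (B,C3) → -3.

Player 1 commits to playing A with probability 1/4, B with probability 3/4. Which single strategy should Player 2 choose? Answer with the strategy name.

If Player 2 plays C1, Player 1's expected payoff is (1/4)·2 + (3/4)·5 = 17/4.
If Player 2 plays C2, Player 1's expected payoff is (1/4)·(-1) + (3/4)·2 = 5/4.
If Player 2 plays C3, Player 1's expected payoff is (1/4)·8 + (3/4)·(-3) = -1/4.
Player 2 minimizes Player 1's payoff; the smallest is -1/4, so the best response is C3.

C3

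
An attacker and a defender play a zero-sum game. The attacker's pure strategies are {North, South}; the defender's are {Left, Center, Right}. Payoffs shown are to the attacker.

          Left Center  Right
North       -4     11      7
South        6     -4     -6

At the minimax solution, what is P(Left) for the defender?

13/23

Row minima: North → -4, South → -6; maximin = -4.
Column maxima: Left → 6, Center → 11, Right → 7; minimax = 6.
-4 ≠ 6, so there is no saddle point; optimal play is mixed.
Center is strictly dominated by Right (it gives the attacker strictly more in every row), so the defender never plays it.
On the remaining 2×2 (North, South vs Left, Right):
Let the attacker play North with probability p. Expected payoff against Left: (-4)p + 6(1−p) = −10p + 6; against Right: 7p + (-6)(1−p) = 13p − 6.
Setting these equal: −10p + 6 = 13p − 6 ⇒ −23p = -12 ⇒ p = 12/23, and the value is (-10)·(12/23) + 6 = 18/23.
For the defender: with q = P(Left), equating North's and South's payoffs gives −11q + 7 = 12q − 6 ⇒ q = 13/23.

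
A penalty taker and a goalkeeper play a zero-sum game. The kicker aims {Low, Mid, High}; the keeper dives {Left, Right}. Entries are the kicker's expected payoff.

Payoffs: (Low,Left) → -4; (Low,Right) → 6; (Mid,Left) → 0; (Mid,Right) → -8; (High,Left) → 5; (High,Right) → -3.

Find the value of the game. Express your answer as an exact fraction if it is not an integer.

1

Row minima: Low → -4, Mid → -8, High → -3; maximin = -3.
Column maxima: Left → 5, Right → 6; minimax = 5.
-3 ≠ 5, so there is no saddle point; optimal play is mixed.
Mid is strictly dominated by High, so the kicker never plays it.
On the remaining 2×2 (Low, High vs Left, Right):
Let the kicker play Low with probability p. Expected payoff against Left: (-4)p + 5(1−p) = −9p + 5; against Right: 6p + (-3)(1−p) = 9p − 3.
Setting these equal: −9p + 5 = 9p − 3 ⇒ −18p = -8 ⇒ p = 4/9, and the value is (-9)·(4/9) + 5 = 1.
For the keeper: with q = P(Left), equating Low's and High's payoffs gives −10q + 6 = 8q − 3 ⇒ q = 1/2.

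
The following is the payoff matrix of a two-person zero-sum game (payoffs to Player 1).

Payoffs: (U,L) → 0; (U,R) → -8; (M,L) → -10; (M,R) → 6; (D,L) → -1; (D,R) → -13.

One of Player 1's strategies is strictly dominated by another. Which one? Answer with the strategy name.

U gives a strictly higher payoff than D against every column: 0 > -1, -8 > -13.
So D is strictly dominated and Player 1 never plays it.

D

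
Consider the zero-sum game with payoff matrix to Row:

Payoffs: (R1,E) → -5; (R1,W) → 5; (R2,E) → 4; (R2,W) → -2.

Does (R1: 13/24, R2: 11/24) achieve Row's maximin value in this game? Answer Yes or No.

Against E this mix gives (13/24)·(-5) + (11/24)·4 = -7/8.
Against W this mix gives (13/24)·5 + (11/24)·(-2) = 43/24.
Column will play E, holding Row to -7/8. Shifting weight toward the row that does better against E would raise this floor (the equalizing mix achieves 5/8 against both E and W), so the proposed strategy is not optimal.

No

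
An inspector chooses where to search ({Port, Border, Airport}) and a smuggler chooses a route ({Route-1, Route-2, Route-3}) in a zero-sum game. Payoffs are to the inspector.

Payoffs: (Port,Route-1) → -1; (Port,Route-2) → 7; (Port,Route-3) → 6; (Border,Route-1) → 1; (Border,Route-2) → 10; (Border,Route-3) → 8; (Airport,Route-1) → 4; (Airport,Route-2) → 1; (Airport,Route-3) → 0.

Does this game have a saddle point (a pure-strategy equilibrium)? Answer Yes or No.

No

Row minima: Port → -1, Border → 1, Airport → 0; maximin = 1.
Column maxima: Route-1 → 4, Route-2 → 10, Route-3 → 8; minimax = 4.
1 ≠ 4, so no pure-strategy equilibrium exists.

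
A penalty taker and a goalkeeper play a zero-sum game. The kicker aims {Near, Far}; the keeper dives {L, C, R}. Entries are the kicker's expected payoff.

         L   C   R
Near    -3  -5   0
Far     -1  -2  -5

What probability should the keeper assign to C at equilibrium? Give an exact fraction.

Row minima: Near → -5, Far → -5; maximin = -5.
Column maxima: L → -1, C → -2, R → 0; minimax = -2.
-5 ≠ -2, so there is no saddle point; optimal play is mixed.
L is strictly dominated by C (it gives the kicker strictly more in every row), so the keeper never plays it.
On the remaining 2×2 (Near, Far vs C, R):
Let the kicker play Near with probability p. Expected payoff against C: (-5)p + (-2)(1−p) = −3p − 2; against R: 0p + (-5)(1−p) = 5p − 5.
Setting these equal: −3p − 2 = 5p − 5 ⇒ −8p = -3 ⇒ p = 3/8, and the value is (-3)·(3/8) − 2 = -25/8.
For the keeper: with q = P(C), equating Near's and Far's payoffs gives −5q = 3q − 5 ⇒ q = 5/8.

5/8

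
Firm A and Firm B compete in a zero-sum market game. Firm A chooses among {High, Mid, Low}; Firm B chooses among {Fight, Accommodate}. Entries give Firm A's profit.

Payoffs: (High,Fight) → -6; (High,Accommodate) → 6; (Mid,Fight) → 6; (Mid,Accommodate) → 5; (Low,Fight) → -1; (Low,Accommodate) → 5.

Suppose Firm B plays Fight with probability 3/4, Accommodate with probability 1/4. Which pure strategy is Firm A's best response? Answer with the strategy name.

Expected payoff of High: (3/4)·(-6) + (1/4)·6 = -3.
Expected payoff of Mid: (3/4)·6 + (1/4)·5 = 23/4.
Expected payoff of Low: (3/4)·(-1) + (1/4)·5 = 1/2.
The largest is 23/4, so Firm A's best response is Mid.

Mid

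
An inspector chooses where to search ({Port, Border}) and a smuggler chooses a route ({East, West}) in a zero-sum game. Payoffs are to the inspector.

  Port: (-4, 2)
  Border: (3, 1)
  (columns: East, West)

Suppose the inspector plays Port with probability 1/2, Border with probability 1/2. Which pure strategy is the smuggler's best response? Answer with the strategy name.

If the smuggler plays East, the inspector's expected payoff is (1/2)·(-4) + (1/2)·3 = -1/2.
If the smuggler plays West, the inspector's expected payoff is (1/2)·2 + (1/2)·1 = 3/2.
The smuggler minimizes the inspector's payoff; the smallest is -1/2, so the best response is East.

East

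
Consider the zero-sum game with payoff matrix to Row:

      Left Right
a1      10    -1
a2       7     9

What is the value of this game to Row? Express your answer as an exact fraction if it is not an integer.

Row minima: a1 → -1, a2 → 7; maximin = 7.
Column maxima: Left → 10, Right → 9; minimax = 9.
7 ≠ 9, so there is no saddle point; optimal play is mixed.
Let Row play a1 with probability p. Expected payoff against Left: 10p + 7(1−p) = 3p + 7; against Right: (-1)p + 9(1−p) = −10p + 9.
Setting these equal: 3p + 7 = −10p + 9 ⇒ 13p = 2 ⇒ p = 2/13, and the value is (3)·(2/13) + 7 = 97/13.
For Column: with q = P(Left), equating a1's and a2's payoffs gives 11q − 1 = −2q + 9 ⇒ q = 10/13.

97/13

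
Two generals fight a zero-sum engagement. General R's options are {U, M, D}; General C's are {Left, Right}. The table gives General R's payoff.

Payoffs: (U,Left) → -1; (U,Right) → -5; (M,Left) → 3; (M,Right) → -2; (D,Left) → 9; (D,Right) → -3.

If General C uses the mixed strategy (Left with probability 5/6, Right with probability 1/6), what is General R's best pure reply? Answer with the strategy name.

D

Expected payoff of U: (5/6)·(-1) + (1/6)·(-5) = -5/3.
Expected payoff of M: (5/6)·3 + (1/6)·(-2) = 13/6.
Expected payoff of D: (5/6)·9 + (1/6)·(-3) = 7.
The largest is 7, so General R's best response is D.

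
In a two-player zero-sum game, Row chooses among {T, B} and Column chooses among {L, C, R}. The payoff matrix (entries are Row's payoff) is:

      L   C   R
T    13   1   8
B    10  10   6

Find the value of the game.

74/11

Row minima: T → 1, B → 6; maximin = 6.
Column maxima: L → 13, C → 10, R → 8; minimax = 8.
6 ≠ 8, so there is no saddle point; optimal play is mixed.
L is strictly dominated by R (it gives Row strictly more in every row), so Column never plays it.
On the remaining 2×2 (T, B vs C, R):
Let Row play T with probability p. Expected payoff against C: 1p + 10(1−p) = −9p + 10; against R: 8p + 6(1−p) = 2p + 6.
Setting these equal: −9p + 10 = 2p + 6 ⇒ −11p = -4 ⇒ p = 4/11, and the value is (-9)·(4/11) + 10 = 74/11.
For Column: with q = P(C), equating T's and B's payoffs gives −7q + 8 = 4q + 6 ⇒ q = 2/11.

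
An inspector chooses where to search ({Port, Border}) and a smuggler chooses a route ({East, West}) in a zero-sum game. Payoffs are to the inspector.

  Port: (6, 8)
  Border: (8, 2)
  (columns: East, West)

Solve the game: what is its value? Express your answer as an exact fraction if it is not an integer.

Row minima: Port → 6, Border → 2; maximin = 6.
Column maxima: East → 8, West → 8; minimax = 8.
6 ≠ 8, so there is no saddle point; optimal play is mixed.
Let the inspector play Port with probability p. Expected payoff against East: 6p + 8(1−p) = −2p + 8; against West: 8p + 2(1−p) = 6p + 2.
Setting these equal: −2p + 8 = 6p + 2 ⇒ −8p = -6 ⇒ p = 3/4, and the value is (-2)·(3/4) + 8 = 13/2.
For the smuggler: with q = P(East), equating Port's and Border's payoffs gives −2q + 8 = 6q + 2 ⇒ q = 3/4.

13/2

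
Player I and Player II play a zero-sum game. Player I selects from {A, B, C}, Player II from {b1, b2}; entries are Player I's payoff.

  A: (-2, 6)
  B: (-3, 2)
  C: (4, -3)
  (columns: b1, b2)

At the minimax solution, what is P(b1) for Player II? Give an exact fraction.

3/5

Row minima: A → -2, B → -3, C → -3; maximin = -2.
Column maxima: b1 → 4, b2 → 6; minimax = 4.
-2 ≠ 4, so there is no saddle point; optimal play is mixed.
B is strictly dominated by A, so Player I never plays it.
On the remaining 2×2 (A, C vs b1, b2):
Let Player I play A with probability p. Expected payoff against b1: (-2)p + 4(1−p) = −6p + 4; against b2: 6p + (-3)(1−p) = 9p − 3.
Setting these equal: −6p + 4 = 9p − 3 ⇒ −15p = -7 ⇒ p = 7/15, and the value is (-6)·(7/15) + 4 = 6/5.
For Player II: with q = P(b1), equating A's and C's payoffs gives −8q + 6 = 7q − 3 ⇒ q = 3/5.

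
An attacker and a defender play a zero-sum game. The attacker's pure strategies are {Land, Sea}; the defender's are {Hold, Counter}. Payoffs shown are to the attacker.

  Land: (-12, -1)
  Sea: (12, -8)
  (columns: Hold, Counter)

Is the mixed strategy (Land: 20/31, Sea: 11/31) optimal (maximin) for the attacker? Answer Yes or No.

Yes

Against Hold this mix gives (20/31)·(-12) + (11/31)·12 = -108/31.
Against Counter this mix gives (20/31)·(-1) + (11/31)·(-8) = -108/31.
All of the defender's active replies (Hold, Counter) yield -108/31, and no column does worse for the attacker. The mix makes the defender indifferent and guarantees -108/31, so it is optimal.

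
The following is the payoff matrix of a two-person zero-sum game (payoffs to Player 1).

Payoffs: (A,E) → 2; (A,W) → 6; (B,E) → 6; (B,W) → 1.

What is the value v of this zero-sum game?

Row minima: A → 2, B → 1; maximin = 2.
Column maxima: E → 6, W → 6; minimax = 6.
2 ≠ 6, so there is no saddle point; optimal play is mixed.
Let Player 1 play A with probability p. Expected payoff against E: 2p + 6(1−p) = −4p + 6; against W: 6p + 1(1−p) = 5p + 1.
Setting these equal: −4p + 6 = 5p + 1 ⇒ −9p = -5 ⇒ p = 5/9, and the value is (-4)·(5/9) + 6 = 34/9.
For Player 2: with q = P(E), equating A's and B's payoffs gives −4q + 6 = 5q + 1 ⇒ q = 5/9.

34/9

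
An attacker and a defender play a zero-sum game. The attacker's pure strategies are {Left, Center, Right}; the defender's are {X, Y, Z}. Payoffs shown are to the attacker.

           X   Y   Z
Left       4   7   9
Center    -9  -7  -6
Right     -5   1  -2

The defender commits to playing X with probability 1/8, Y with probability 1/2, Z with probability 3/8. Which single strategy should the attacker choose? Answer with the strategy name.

Left

Expected payoff of Left: (1/8)·4 + (1/2)·7 + (3/8)·9 = 59/8.
Expected payoff of Center: (1/8)·(-9) + (1/2)·(-7) + (3/8)·(-6) = -55/8.
Expected payoff of Right: (1/8)·(-5) + (1/2)·1 + (3/8)·(-2) = -7/8.
The largest is 59/8, so the attacker's best response is Left.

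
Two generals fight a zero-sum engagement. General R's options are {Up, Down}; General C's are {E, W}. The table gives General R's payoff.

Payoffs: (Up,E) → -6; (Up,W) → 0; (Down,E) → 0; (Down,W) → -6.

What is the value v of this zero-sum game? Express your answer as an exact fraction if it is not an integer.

-3

Row minima: Up → -6, Down → -6; maximin = -6.
Column maxima: E → 0, W → 0; minimax = 0.
-6 ≠ 0, so there is no saddle point; optimal play is mixed.
Let General R play Up with probability p. Expected payoff against E: (-6)p + 0(1−p) = −6p; against W: 0p + (-6)(1−p) = 6p − 6.
Setting these equal: −6p = 6p − 6 ⇒ −12p = -6 ⇒ p = 1/2, and the value is (-6)·(1/2) = -3.
For General C: with q = P(E), equating Up's and Down's payoffs gives −6q = 6q − 6 ⇒ q = 1/2.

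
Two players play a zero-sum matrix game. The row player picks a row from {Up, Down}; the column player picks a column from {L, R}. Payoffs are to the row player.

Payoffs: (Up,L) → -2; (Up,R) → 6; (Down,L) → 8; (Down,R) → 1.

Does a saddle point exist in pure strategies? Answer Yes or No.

Row minima: Up → -2, Down → 1; maximin = 1.
Column maxima: L → 8, R → 6; minimax = 6.
1 ≠ 6, so no pure-strategy equilibrium exists.

No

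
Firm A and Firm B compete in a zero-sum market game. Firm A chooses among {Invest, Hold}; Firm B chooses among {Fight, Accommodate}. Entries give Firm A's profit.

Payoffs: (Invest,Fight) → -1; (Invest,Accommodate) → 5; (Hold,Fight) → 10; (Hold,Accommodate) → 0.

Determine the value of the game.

Row minima: Invest → -1, Hold → 0; maximin = 0.
Column maxima: Fight → 10, Accommodate → 5; minimax = 5.
0 ≠ 5, so there is no saddle point; optimal play is mixed.
Let Firm A play Invest with probability p. Expected payoff against Fight: (-1)p + 10(1−p) = −11p + 10; against Accommodate: 5p + 0(1−p) = 5p.
Setting these equal: −11p + 10 = 5p ⇒ −16p = -10 ⇒ p = 5/8, and the value is (-11)·(5/8) + 10 = 25/8.
For Firm B: with q = P(Fight), equating Invest's and Hold's payoffs gives −6q + 5 = 10q ⇒ q = 5/16.

25/8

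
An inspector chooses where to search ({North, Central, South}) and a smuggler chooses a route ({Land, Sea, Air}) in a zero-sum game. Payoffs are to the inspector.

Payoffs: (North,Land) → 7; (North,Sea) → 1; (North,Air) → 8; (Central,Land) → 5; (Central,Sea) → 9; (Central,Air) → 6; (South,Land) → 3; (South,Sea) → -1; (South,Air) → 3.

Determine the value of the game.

29/5

Row minima: North → 1, Central → 5, South → -1; maximin = 5.
Column maxima: Land → 7, Sea → 9, Air → 8; minimax = 7.
5 ≠ 7, so there is no saddle point; optimal play is mixed.
South is strictly dominated by North, so the inspector never plays it.
With South eliminated, Air is strictly dominated by Land (it gives the inspector strictly more in every remaining row), so the smuggler never plays it.
On the remaining 2×2 (North, Central vs Land, Sea):
Let the inspector play North with probability p. Expected payoff against Land: 7p + 5(1−p) = 2p + 5; against Sea: 1p + 9(1−p) = −8p + 9.
Setting these equal: 2p + 5 = −8p + 9 ⇒ 10p = 4 ⇒ p = 2/5, and the value is (2)·(2/5) + 5 = 29/5.
For the smuggler: with q = P(Land), equating North's and Central's payoffs gives 6q + 1 = −4q + 9 ⇒ q = 4/5.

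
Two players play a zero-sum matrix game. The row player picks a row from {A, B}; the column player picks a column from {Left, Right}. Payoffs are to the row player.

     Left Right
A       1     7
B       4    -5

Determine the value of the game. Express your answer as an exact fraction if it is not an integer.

Row minima: A → 1, B → -5; maximin = 1.
Column maxima: Left → 4, Right → 7; minimax = 4.
1 ≠ 4, so there is no saddle point; optimal play is mixed.
Let the row player play A with probability p. Expected payoff against Left: 1p + 4(1−p) = −3p + 4; against Right: 7p + (-5)(1−p) = 12p − 5.
Setting these equal: −3p + 4 = 12p − 5 ⇒ −15p = -9 ⇒ p = 3/5, and the value is (-3)·(3/5) + 4 = 11/5.
For the column player: with q = P(Left), equating A's and B's payoffs gives −6q + 7 = 9q − 5 ⇒ q = 4/5.

11/5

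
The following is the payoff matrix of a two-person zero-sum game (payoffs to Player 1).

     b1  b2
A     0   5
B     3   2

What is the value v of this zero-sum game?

Row minima: A → 0, B → 2; maximin = 2.
Column maxima: b1 → 3, b2 → 5; minimax = 3.
2 ≠ 3, so there is no saddle point; optimal play is mixed.
Let Player 1 play A with probability p. Expected payoff against b1: 0p + 3(1−p) = −3p + 3; against b2: 5p + 2(1−p) = 3p + 2.
Setting these equal: −3p + 3 = 3p + 2 ⇒ −6p = -1 ⇒ p = 1/6, and the value is (-3)·(1/6) + 3 = 5/2.
For Player 2: with q = P(b1), equating A's and B's payoffs gives −5q + 5 = q + 2 ⇒ q = 1/2.

5/2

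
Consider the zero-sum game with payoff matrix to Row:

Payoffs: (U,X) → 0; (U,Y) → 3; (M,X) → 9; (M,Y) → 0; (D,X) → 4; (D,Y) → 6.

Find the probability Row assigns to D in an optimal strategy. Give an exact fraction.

9/11

Row minima: U → 0, M → 0, D → 4; maximin = 4.
Column maxima: X → 9, Y → 6; minimax = 6.
4 ≠ 6, so there is no saddle point; optimal play is mixed.
U is strictly dominated by D, so Row never plays it.
On the remaining 2×2 (M, D vs X, Y):
Let Row play M with probability p. Expected payoff against X: 9p + 4(1−p) = 5p + 4; against Y: 0p + 6(1−p) = −6p + 6.
Setting these equal: 5p + 4 = −6p + 6 ⇒ 11p = 2 ⇒ p = 2/11, and the value is (5)·(2/11) + 4 = 54/11.
For Column: with q = P(X), equating M's and D's payoffs gives 9q = −2q + 6 ⇒ q = 6/11.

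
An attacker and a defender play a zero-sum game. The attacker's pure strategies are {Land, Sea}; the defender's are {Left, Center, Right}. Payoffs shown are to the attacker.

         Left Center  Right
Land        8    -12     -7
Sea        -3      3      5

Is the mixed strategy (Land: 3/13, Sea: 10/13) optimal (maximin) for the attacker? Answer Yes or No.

Yes

Against Left this mix gives (3/13)·8 + (10/13)·(-3) = -6/13.
Against Center this mix gives (3/13)·(-12) + (10/13)·3 = -6/13.
Against Right this mix gives (3/13)·(-7) + (10/13)·5 = 29/13.
All of the defender's active replies (Left, Center) yield -6/13, and no column does worse for the attacker. The mix makes the defender indifferent and guarantees -6/13, so it is optimal.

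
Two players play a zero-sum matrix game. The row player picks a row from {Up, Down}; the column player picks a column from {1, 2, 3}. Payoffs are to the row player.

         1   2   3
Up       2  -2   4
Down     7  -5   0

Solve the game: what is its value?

-2

Row minima: Up → -2, Down → -5; maximin = -2.
Column maxima: 1 → 7, 2 → -2, 3 → 4; minimax = -2.
Since maximin = minimax = -2, there is a saddle point and the value is -2.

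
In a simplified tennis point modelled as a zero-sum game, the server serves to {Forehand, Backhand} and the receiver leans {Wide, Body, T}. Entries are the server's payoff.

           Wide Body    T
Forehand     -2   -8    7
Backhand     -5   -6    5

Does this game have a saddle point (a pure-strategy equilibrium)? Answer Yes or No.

Row minima: Forehand → -8, Backhand → -6; maximin = -6.
Column maxima: Wide → -2, Body → -6, T → 7; minimax = -6.
maximin = minimax = -6, so a saddle point exists.

Yes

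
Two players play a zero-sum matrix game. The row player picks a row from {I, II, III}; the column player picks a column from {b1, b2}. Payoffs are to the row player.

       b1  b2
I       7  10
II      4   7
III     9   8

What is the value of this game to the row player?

17/2

Row minima: I → 7, II → 4, III → 8; maximin = 8.
Column maxima: b1 → 9, b2 → 10; minimax = 9.
8 ≠ 9, so there is no saddle point; optimal play is mixed.
II is strictly dominated by I, so the row player never plays it.
On the remaining 2×2 (I, III vs b1, b2):
Let the row player play I with probability p. Expected payoff against b1: 7p + 9(1−p) = −2p + 9; against b2: 10p + 8(1−p) = 2p + 8.
Setting these equal: −2p + 9 = 2p + 8 ⇒ −4p = -1 ⇒ p = 1/4, and the value is (-2)·(1/4) + 9 = 17/2.
For the column player: with q = P(b1), equating I's and III's payoffs gives −3q + 10 = q + 8 ⇒ q = 1/2.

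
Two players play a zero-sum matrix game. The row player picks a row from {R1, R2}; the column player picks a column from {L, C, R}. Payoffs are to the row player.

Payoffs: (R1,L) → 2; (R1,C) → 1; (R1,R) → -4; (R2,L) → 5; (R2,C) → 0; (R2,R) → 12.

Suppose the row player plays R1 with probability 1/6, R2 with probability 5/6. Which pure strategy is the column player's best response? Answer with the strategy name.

If the column player plays L, the row player's expected payoff is (1/6)·2 + (5/6)·5 = 9/2.
If the column player plays C, the row player's expected payoff is (1/6)·1 + (5/6)·0 = 1/6.
If the column player plays R, the row player's expected payoff is (1/6)·(-4) + (5/6)·12 = 28/3.
The column player minimizes the row player's payoff; the smallest is 1/6, so the best response is C.

C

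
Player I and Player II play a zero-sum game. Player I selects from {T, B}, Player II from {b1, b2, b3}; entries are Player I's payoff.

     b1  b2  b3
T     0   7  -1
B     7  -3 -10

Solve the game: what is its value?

Row minima: T → -1, B → -10; maximin = -1.
Column maxima: b1 → 7, b2 → 7, b3 → -1; minimax = -1.
Since maximin = minimax = -1, there is a saddle point and the value is -1.

-1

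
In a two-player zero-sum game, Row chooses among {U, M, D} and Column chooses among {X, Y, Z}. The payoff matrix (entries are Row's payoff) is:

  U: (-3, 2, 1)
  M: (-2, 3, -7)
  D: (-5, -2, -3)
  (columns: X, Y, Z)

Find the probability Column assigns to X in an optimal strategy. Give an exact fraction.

8/9

Row minima: U → -3, M → -7, D → -5; maximin = -3.
Column maxima: X → -2, Y → 3, Z → 1; minimax = -2.
-3 ≠ -2, so there is no saddle point; optimal play is mixed.
D is strictly dominated by U, so Row never plays it.
Y is strictly dominated by X (it gives Row strictly more in every row), so Column never plays it.
On the remaining 2×2 (U, M vs X, Z):
Let Row play U with probability p. Expected payoff against X: (-3)p + (-2)(1−p) = −p − 2; against Z: 1p + (-7)(1−p) = 8p − 7.
Setting these equal: −p − 2 = 8p − 7 ⇒ −9p = -5 ⇒ p = 5/9, and the value is (-1)·(5/9) − 2 = -23/9.
For Column: with q = P(X), equating U's and M's payoffs gives −4q + 1 = 5q − 7 ⇒ q = 8/9.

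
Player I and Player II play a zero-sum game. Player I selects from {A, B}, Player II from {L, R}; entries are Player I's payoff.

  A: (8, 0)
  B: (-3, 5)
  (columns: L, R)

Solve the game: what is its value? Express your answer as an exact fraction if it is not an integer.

Row minima: A → 0, B → -3; maximin = 0.
Column maxima: L → 8, R → 5; minimax = 5.
0 ≠ 5, so there is no saddle point; optimal play is mixed.
Let Player I play A with probability p. Expected payoff against L: 8p + (-3)(1−p) = 11p − 3; against R: 0p + 5(1−p) = −5p + 5.
Setting these equal: 11p − 3 = −5p + 5 ⇒ 16p = 8 ⇒ p = 1/2, and the value is (11)·(1/2) − 3 = 5/2.
For Player II: with q = P(L), equating A's and B's payoffs gives 8q = −8q + 5 ⇒ q = 5/16.

5/2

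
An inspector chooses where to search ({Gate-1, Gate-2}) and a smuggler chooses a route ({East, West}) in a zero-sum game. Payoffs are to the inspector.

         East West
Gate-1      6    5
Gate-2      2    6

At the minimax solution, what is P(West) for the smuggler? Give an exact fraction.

4/5

Row minima: Gate-1 → 5, Gate-2 → 2; maximin = 5.
Column maxima: East → 6, West → 6; minimax = 6.
5 ≠ 6, so there is no saddle point; optimal play is mixed.
Let the inspector play Gate-1 with probability p. Expected payoff against East: 6p + 2(1−p) = 4p + 2; against West: 5p + 6(1−p) = −p + 6.
Setting these equal: 4p + 2 = −p + 6 ⇒ 5p = 4 ⇒ p = 4/5, and the value is (4)·(4/5) + 2 = 26/5.
For the smuggler: with q = P(East), equating Gate-1's and Gate-2's payoffs gives q + 5 = −4q + 6 ⇒ q = 1/5.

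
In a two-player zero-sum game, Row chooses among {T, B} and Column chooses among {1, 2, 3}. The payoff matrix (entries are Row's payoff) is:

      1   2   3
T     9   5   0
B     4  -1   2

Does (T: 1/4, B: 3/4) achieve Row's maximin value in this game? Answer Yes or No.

Against 1 this mix gives (1/4)·9 + (3/4)·4 = 21/4.
Against 2 this mix gives (1/4)·5 + (3/4)·(-1) = 1/2.
Against 3 this mix gives (1/4)·0 + (3/4)·2 = 3/2.
Column will play 2, holding Row to 1/2. Shifting weight toward the row that does better against 2 would raise this floor (the equalizing mix achieves 5/4 against both 2 and 3), so the proposed strategy is not optimal.

No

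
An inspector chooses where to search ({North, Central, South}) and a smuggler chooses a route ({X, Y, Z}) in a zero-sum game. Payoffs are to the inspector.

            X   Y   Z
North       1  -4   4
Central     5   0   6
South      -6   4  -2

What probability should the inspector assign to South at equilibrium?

1/3

Row minima: North → -4, Central → 0, South → -6; maximin = 0.
Column maxima: X → 5, Y → 4, Z → 6; minimax = 4.
0 ≠ 4, so there is no saddle point; optimal play is mixed.
North is strictly dominated by Central, so the inspector never plays it.
Z is strictly dominated by X (it gives the inspector strictly more in every row), so the smuggler never plays it.
On the remaining 2×2 (Central, South vs X, Y):
Let the inspector play Central with probability p. Expected payoff against X: 5p + (-6)(1−p) = 11p − 6; against Y: 0p + 4(1−p) = −4p + 4.
Setting these equal: 11p − 6 = −4p + 4 ⇒ 15p = 10 ⇒ p = 2/3, and the value is (11)·(2/3) − 6 = 4/3.
For the smuggler: with q = P(X), equating Central's and South's payoffs gives 5q = −10q + 4 ⇒ q = 4/15.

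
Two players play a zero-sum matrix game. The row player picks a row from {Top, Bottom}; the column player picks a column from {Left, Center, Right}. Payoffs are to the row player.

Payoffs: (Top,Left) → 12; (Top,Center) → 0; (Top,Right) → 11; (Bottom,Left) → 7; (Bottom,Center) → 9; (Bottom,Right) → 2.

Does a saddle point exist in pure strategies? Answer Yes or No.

No

Row minima: Top → 0, Bottom → 2; maximin = 2.
Column maxima: Left → 12, Center → 9, Right → 11; minimax = 9.
2 ≠ 9, so no pure-strategy equilibrium exists.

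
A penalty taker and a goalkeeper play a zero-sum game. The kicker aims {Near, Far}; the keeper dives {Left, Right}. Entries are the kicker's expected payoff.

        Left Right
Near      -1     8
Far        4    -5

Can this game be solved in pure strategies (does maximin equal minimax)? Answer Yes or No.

No

Row minima: Near → -1, Far → -5; maximin = -1.
Column maxima: Left → 4, Right → 8; minimax = 4.
-1 ≠ 4, so no pure-strategy equilibrium exists.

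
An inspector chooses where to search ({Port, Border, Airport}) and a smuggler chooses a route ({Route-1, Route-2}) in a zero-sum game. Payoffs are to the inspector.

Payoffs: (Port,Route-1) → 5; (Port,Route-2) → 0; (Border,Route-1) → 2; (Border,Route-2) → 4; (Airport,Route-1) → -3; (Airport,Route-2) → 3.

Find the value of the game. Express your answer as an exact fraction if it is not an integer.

20/7

Row minima: Port → 0, Border → 2, Airport → -3; maximin = 2.
Column maxima: Route-1 → 5, Route-2 → 4; minimax = 4.
2 ≠ 4, so there is no saddle point; optimal play is mixed.
Airport is strictly dominated by Border, so the inspector never plays it.
On the remaining 2×2 (Port, Border vs Route-1, Route-2):
Let the inspector play Port with probability p. Expected payoff against Route-1: 5p + 2(1−p) = 3p + 2; against Route-2: 0p + 4(1−p) = −4p + 4.
Setting these equal: 3p + 2 = −4p + 4 ⇒ 7p = 2 ⇒ p = 2/7, and the value is (3)·(2/7) + 2 = 20/7.
For the smuggler: with q = P(Route-1), equating Port's and Border's payoffs gives 5q = −2q + 4 ⇒ q = 4/7.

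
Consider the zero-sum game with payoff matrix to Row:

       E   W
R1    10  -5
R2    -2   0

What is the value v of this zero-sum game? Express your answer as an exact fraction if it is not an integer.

Row minima: R1 → -5, R2 → -2; maximin = -2.
Column maxima: E → 10, W → 0; minimax = 0.
-2 ≠ 0, so there is no saddle point; optimal play is mixed.
Let Row play R1 with probability p. Expected payoff against E: 10p + (-2)(1−p) = 12p − 2; against W: (-5)p + 0(1−p) = −5p.
Setting these equal: 12p − 2 = −5p ⇒ 17p = 2 ⇒ p = 2/17, and the value is (12)·(2/17) − 2 = -10/17.
For Column: with q = P(E), equating R1's and R2's payoffs gives 15q − 5 = −2q ⇒ q = 5/17.

-10/17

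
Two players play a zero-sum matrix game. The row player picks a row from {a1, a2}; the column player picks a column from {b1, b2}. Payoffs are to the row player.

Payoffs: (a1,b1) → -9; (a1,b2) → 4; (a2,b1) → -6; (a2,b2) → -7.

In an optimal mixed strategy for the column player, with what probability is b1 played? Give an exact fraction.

Row minima: a1 → -9, a2 → -7; maximin = -7.
Column maxima: b1 → -6, b2 → 4; minimax = -6.
-7 ≠ -6, so there is no saddle point; optimal play is mixed.
Let the row player play a1 with probability p. Expected payoff against b1: (-9)p + (-6)(1−p) = −3p − 6; against b2: 4p + (-7)(1−p) = 11p − 7.
Setting these equal: −3p − 6 = 11p − 7 ⇒ −14p = -1 ⇒ p = 1/14, and the value is (-3)·(1/14) − 6 = -87/14.
For the column player: with q = P(b1), equating a1's and a2's payoffs gives −13q + 4 = q − 7 ⇒ q = 11/14.

11/14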